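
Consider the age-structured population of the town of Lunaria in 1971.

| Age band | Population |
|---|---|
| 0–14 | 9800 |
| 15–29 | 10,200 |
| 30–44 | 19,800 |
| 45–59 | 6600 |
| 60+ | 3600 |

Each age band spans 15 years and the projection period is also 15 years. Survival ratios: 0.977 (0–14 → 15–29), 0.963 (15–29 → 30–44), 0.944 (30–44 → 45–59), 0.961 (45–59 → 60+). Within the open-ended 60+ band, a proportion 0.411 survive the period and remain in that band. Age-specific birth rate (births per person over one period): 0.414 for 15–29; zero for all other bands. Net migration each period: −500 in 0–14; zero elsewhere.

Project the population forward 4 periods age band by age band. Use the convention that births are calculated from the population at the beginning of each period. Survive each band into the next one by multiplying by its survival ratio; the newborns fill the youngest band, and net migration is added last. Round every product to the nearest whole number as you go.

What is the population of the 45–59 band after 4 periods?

3306

After projecting period 1:
Births: 10200 × 0.414 = 4223
15–29: 9800 × 0.977 = 9575
30–44: 10200 × 0.963 = 9823
45–59: 19800 × 0.944 = 18691
60+: 6600 × 0.961 + 3600 × 0.411 = 6343 + 1480 = 7823
Net migration: 0–14 − 500 → 3723
→ [3723, 9575, 9823, 18691, 7823]
After projecting period 2:
Births: 9575 × 0.414 = 3964
15–29: 3723 × 0.977 = 3637
30–44: 9575 × 0.963 = 9221
45–59: 9823 × 0.944 = 9273
60+: 18691 × 0.961 + 7823 × 0.411 = 17962 + 3215 = 21177
Net migration: 0–14 − 500 → 3464
→ [3464, 3637, 9221, 9273, 21177]
After projecting period 3:
Births: 3637 × 0.414 = 1506
15–29: 3464 × 0.977 = 3384
30–44: 3637 × 0.963 = 3502
45–59: 9221 × 0.944 = 8705
60+: 9273 × 0.961 + 21177 × 0.411 = 8911 + 8704 = 17615
Net migration: 0–14 − 500 → 1006
→ [1006, 3384, 3502, 8705, 17615]
After projecting period 4:
Births: 3384 × 0.414 = 1401
15–29: 1006 × 0.977 = 983
30–44: 3384 × 0.963 = 3259
45–59: 3502 × 0.944 = 3306
60+: 8705 × 0.961 + 17615 × 0.411 = 8366 + 7240 = 15606
Net migration: 0–14 − 500 → 901
→ [901, 983, 3259, 3306, 15606]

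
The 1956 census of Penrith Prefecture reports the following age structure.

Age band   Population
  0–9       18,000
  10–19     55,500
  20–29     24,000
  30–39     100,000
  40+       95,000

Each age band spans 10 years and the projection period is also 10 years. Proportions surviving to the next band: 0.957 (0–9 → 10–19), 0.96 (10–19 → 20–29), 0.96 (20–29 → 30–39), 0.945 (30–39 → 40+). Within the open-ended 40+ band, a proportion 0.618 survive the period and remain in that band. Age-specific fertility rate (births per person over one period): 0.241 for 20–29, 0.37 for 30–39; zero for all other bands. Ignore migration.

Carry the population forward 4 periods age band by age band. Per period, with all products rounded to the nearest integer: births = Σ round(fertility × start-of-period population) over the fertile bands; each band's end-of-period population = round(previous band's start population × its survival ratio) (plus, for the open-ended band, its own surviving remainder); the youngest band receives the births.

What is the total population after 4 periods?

[period 1]
Births: 24000 × 0.241 = 5784  |  100000 × 0.37 = 37000 ⇒ total 42784
10–19: 18000 × 0.957 = 17226
20–29: 55500 × 0.96 = 53280
30–39: 24000 × 0.96 = 23040
40+: 100000 × 0.945 + 95000 × 0.618 = 94500 + 58710 = 153210
Giving 42784 / 17226 / 53280 / 23040 / 153210.
[period 2]
Births: 53280 × 0.241 = 12840  |  23040 × 0.37 = 8525 ⇒ total 21365
10–19: 42784 × 0.957 = 40944
20–29: 17226 × 0.96 = 16537
30–39: 53280 × 0.96 = 51149
40+: 23040 × 0.945 + 153210 × 0.618 = 21773 + 94684 = 116457
Giving 21365 / 40944 / 16537 / 51149 / 116457.
[period 3]
Births: 16537 × 0.241 = 3985  |  51149 × 0.37 = 18925 ⇒ total 22910
10–19: 21365 × 0.957 = 20446
20–29: 40944 × 0.96 = 39306
30–39: 16537 × 0.96 = 15876
40+: 51149 × 0.945 + 116457 × 0.618 = 48336 + 71970 = 120306
Giving 22910 / 20446 / 39306 / 15876 / 120306.
[period 4]
Births: 39306 × 0.241 = 9473  |  15876 × 0.37 = 5874 ⇒ total 15347
10–19: 22910 × 0.957 = 21925
20–29: 20446 × 0.96 = 19628
30–39: 39306 × 0.96 = 37734
40+: 15876 × 0.945 + 120306 × 0.618 = 15003 + 74349 = 89352
Giving 15347 / 21925 / 19628 / 37734 / 89352.
Total after period 4: 15347 + 21925 + 19628 + 37734 + 89352 = 183986

183986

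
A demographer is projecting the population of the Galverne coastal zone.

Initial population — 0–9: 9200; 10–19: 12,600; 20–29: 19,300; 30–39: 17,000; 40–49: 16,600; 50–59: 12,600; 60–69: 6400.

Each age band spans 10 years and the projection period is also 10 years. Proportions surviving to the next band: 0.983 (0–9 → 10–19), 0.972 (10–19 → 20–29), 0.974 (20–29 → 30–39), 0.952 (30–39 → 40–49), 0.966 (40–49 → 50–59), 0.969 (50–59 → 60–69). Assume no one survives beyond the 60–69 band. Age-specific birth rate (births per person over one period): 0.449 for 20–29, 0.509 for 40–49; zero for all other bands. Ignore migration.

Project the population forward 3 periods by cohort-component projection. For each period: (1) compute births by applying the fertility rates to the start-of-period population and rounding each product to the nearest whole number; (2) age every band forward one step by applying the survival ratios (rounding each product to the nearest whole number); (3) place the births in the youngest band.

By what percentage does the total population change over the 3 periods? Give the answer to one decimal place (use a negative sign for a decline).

1.7

Period 1:
Births: 19300 × 0.449 = 8666  |  16600 × 0.509 = 8449 → 17115
10–19: 9200 × 0.983 = 9044
20–29: 12600 × 0.972 = 12247
30–39: 19300 × 0.974 = 18798
40–49: 17000 × 0.952 = 16184
50–59: 16600 × 0.966 = 16036
60–69: 12600 × 0.969 = 12209
End of period: [17115, 9044, 12247, 18798, 16184, 16036, 12209]
Period 2:
Births: 12247 × 0.449 = 5499  |  16184 × 0.509 = 8238 → 13737
10–19: 17115 × 0.983 = 16824
20–29: 9044 × 0.972 = 8791
30–39: 12247 × 0.974 = 11929
40–49: 18798 × 0.952 = 17896
50–59: 16184 × 0.966 = 15634
60–69: 16036 × 0.969 = 15539
End of period: [13737, 16824, 8791, 11929, 17896, 15634, 15539]
Period 3:
Births: 8791 × 0.449 = 3947  |  17896 × 0.509 = 9109 → 13056
10–19: 13737 × 0.983 = 13503
20–29: 16824 × 0.972 = 16353
30–39: 8791 × 0.974 = 8562
40–49: 11929 × 0.952 = 11356
50–59: 17896 × 0.966 = 17288
60–69: 15634 × 0.969 = 15149
End of period: [13056, 13503, 16353, 8562, 11356, 17288, 15149]
Total: 93700 → 95267; change = 1567; percentage change = 1.7%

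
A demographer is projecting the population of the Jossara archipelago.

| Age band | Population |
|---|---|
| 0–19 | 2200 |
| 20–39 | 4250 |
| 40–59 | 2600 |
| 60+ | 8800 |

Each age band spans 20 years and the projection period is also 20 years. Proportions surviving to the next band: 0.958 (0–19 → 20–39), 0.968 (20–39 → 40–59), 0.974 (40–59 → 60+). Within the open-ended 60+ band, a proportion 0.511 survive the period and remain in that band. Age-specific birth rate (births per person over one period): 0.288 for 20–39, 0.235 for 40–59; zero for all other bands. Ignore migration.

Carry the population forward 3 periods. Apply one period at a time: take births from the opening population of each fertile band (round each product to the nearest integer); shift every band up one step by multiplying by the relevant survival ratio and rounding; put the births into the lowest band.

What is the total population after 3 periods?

— Period 1 —
Births: 4250 × 0.288 = 1224  |  2600 × 0.235 = 611 ⇒ total 1835
20–39: 2200 × 0.958 = 2108
40–59: 4250 × 0.968 = 4114
60+: 2600 × 0.974 + 8800 × 0.511 = 2532 + 4497 = 7029
Population now: 0–19=1835, 20–39=2108, 40–59=4114, 60+=7029
— Period 2 —
Births: 2108 × 0.288 = 607  |  4114 × 0.235 = 967 ⇒ total 1574
20–39: 1835 × 0.958 = 1758
40–59: 2108 × 0.968 = 2041
60+: 4114 × 0.974 + 7029 × 0.511 = 4007 + 3592 = 7599
Population now: 0–19=1574, 20–39=1758, 40–59=2041, 60+=7599
— Period 3 —
Births: 1758 × 0.288 = 506  |  2041 × 0.235 = 480 ⇒ total 986
20–39: 1574 × 0.958 = 1508
40–59: 1758 × 0.968 = 1702
60+: 2041 × 0.974 + 7599 × 0.511 = 1988 + 3883 = 5871
Population now: 0–19=986, 20–39=1508, 40–59=1702, 60+=5871
Total after period 3: 986 + 1508 + 1702 + 5871 = 10067

10067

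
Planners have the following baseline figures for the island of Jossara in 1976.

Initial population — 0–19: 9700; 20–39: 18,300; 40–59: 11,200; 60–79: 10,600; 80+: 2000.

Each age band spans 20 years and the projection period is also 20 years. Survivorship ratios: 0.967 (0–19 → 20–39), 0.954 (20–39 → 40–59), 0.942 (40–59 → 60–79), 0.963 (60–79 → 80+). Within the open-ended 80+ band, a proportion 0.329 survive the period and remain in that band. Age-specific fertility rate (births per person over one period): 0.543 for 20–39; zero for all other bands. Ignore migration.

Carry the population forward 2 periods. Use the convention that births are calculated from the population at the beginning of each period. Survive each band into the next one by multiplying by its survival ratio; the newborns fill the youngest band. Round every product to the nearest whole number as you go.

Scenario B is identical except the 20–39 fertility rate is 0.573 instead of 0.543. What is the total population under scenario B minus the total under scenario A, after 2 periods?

After projecting period 1:
Births: 18300 × 0.543 = 9937
20–39: 9700 × 0.967 = 9380
40–59: 18300 × 0.954 = 17458
60–79: 11200 × 0.942 = 10550
80+: 10600 × 0.963 + 2000 × 0.329 = 10208 + 658 = 10866
Giving 9937 / 9380 / 17458 / 10550 / 10866.
After projecting period 2:
Births: 9380 × 0.543 = 5093
20–39: 9937 × 0.967 = 9609
40–59: 9380 × 0.954 = 8949
60–79: 17458 × 0.942 = 16445
80+: 10550 × 0.963 + 10866 × 0.329 = 10160 + 3575 = 13735
Giving 5093 / 9609 / 8949 / 16445 / 13735.
Scenario A total after 2 periods: 53831
Scenario B projection —
After projecting period 1:
Births: 18300 × 0.573 = 10486
20–39: 9700 × 0.967 = 9380
40–59: 18300 × 0.954 = 17458
60–79: 11200 × 0.942 = 10550
80+: 10600 × 0.963 + 2000 × 0.329 = 10208 + 658 = 10866
Giving 10486 / 9380 / 17458 / 10550 / 10866.
After projecting period 2:
Births: 9380 × 0.573 = 5375
20–39: 10486 × 0.967 = 10140
40–59: 9380 × 0.954 = 8949
60–79: 17458 × 0.942 = 16445
80+: 10550 × 0.963 + 10866 × 0.329 = 10160 + 3575 = 13735
Giving 5375 / 10140 / 8949 / 16445 / 13735.
Scenario B total after 2 periods: 54644
Difference B − A = 54644 − 53831 = 813

813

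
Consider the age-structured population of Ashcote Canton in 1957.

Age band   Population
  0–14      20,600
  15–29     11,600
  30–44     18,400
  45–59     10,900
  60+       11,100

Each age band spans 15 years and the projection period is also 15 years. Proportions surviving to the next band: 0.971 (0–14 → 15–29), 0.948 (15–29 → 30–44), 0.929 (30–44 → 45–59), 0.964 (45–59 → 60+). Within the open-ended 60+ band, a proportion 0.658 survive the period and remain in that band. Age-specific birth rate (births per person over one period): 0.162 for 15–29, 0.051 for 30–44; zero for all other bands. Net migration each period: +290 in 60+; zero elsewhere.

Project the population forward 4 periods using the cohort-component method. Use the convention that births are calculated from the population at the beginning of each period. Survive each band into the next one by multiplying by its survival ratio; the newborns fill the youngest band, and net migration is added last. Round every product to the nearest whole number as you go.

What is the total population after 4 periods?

44368

Let group 1 be 0–14 through group 5 = 60+.
— Period 1 —
Births: 11600 × 0.162 = 1879, 18400 × 0.051 = 938 — total 2817
Group 2: 20600 × 0.971 = 20003
Group 3: 11600 × 0.948 = 10997
Group 4: 18400 × 0.929 = 17094
Group 5: 10900 × 0.964 + 11100 × 0.658 = 10508 + 7304 = 17812
Net migration: Group 5 + 290 → 18102
End of period: [2817, 20003, 10997, 17094, 18102]
— Period 2 —
Births: 20003 × 0.162 = 3240, 10997 × 0.051 = 561 — total 3801
Group 2: 2817 × 0.971 = 2735
Group 3: 20003 × 0.948 = 18963
Group 4: 10997 × 0.929 = 10216
Group 5: 17094 × 0.964 + 18102 × 0.658 = 16479 + 11911 = 28390
Net migration: Group 5 + 290 → 28680
End of period: [3801, 2735, 18963, 10216, 28680]
— Period 3 —
Births: 2735 × 0.162 = 443, 18963 × 0.051 = 967 — total 1410
Group 2: 3801 × 0.971 = 3691
Group 3: 2735 × 0.948 = 2593
Group 4: 18963 × 0.929 = 17617
Group 5: 10216 × 0.964 + 28680 × 0.658 = 9848 + 18871 = 28719
Net migration: Group 5 + 290 → 29009
End of period: [1410, 3691, 2593, 17617, 29009]
— Period 4 —
Births: 3691 × 0.162 = 598, 2593 × 0.051 = 132 — total 730
Group 2: 1410 × 0.971 = 1369
Group 3: 3691 × 0.948 = 3499
Group 4: 2593 × 0.929 = 2409
Group 5: 17617 × 0.964 + 29009 × 0.658 = 16983 + 19088 = 36071
Net migration: Group 5 + 290 → 36361
End of period: [730, 1369, 3499, 2409, 36361]
Total after period 4: 730 + 1369 + 3499 + 2409 + 36361 = 44368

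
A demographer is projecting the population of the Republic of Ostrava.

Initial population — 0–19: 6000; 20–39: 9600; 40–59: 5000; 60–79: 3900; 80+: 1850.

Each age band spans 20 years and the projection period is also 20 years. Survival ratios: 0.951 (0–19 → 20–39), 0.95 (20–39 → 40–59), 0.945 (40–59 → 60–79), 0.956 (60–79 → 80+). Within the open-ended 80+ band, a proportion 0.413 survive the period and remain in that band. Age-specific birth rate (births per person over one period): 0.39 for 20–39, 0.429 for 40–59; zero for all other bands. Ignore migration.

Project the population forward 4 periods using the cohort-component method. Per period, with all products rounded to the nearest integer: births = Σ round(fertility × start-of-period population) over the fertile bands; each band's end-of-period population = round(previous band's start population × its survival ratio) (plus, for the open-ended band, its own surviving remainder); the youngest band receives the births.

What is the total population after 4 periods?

28806

Numbering the groups 1..5 from youngest to oldest:
Period 1.
Births: 9600 * 0.39 = 3744 ; 5000 * 0.429 = 2145 ⇒ total 5889
Group 2: 6000 * 0.951 = 5706
Group 3: 9600 * 0.95 = 9120
Group 4: 5000 * 0.945 = 4725
Group 5: 3900 * 0.956 + 1850 * 0.413 = 3728 + 764 = 4492
Population now: 0–19=5889, 20–39=5706, 40–59=9120, 60–79=4725, 80+=4492
Period 2.
Births: 5706 * 0.39 = 2225 ; 9120 * 0.429 = 3912 ⇒ total 6137
Group 2: 5889 * 0.951 = 5600
Group 3: 5706 * 0.95 = 5421
Group 4: 9120 * 0.945 = 8618
Group 5: 4725 * 0.956 + 4492 * 0.413 = 4517 + 1855 = 6372
Population now: 0–19=6137, 20–39=5600, 40–59=5421, 60–79=8618, 80+=6372
Period 3.
Births: 5600 * 0.39 = 2184 ; 5421 * 0.429 = 2326 ⇒ total 4510
Group 2: 6137 * 0.951 = 5836
Group 3: 5600 * 0.95 = 5320
Group 4: 5421 * 0.945 = 5123
Group 5: 8618 * 0.956 + 6372 * 0.413 = 8239 + 2632 = 10871
Population now: 0–19=4510, 20–39=5836, 40–59=5320, 60–79=5123, 80+=10871
Period 4.
Births: 5836 * 0.39 = 2276 ; 5320 * 0.429 = 2282 ⇒ total 4558
Group 2: 4510 * 0.951 = 4289
Group 3: 5836 * 0.95 = 5544
Group 4: 5320 * 0.945 = 5027
Group 5: 5123 * 0.956 + 10871 * 0.413 = 4898 + 4490 = 9388
Population now: 0–19=4558, 20–39=4289, 40–59=5544, 60–79=5027, 80+=9388
Total after period 4: 4558 + 4289 + 5544 + 5027 + 9388 = 28806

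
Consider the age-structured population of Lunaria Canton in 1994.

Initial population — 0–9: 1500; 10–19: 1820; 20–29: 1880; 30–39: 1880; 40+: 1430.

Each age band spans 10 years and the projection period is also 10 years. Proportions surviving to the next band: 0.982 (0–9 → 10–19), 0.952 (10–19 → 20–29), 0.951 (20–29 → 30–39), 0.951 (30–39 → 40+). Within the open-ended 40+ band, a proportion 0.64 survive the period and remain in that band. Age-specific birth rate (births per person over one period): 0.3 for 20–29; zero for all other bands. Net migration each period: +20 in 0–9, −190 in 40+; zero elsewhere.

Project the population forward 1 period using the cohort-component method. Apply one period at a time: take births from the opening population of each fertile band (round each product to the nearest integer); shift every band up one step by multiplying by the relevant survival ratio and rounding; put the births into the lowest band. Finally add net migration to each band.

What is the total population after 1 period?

Call the bands 1 to 5, youngest first.
— Period 1 —
Births: 1880 * 0.3 = 564
Band 2: 1500 * 0.982 = 1473
Band 3: 1820 * 0.952 = 1733
Band 4: 1880 * 0.951 = 1788
Band 5: 1880 * 0.951 + 1430 * 0.64 = 1788 + 915 = 2703
Net migration: Band 1 + 20 → 584; Band 5 − 190 → 2513
End of period: [584, 1473, 1733, 1788, 2513]
Total after period 1: 584 + 1473 + 1733 + 1788 + 2513 = 8091

8091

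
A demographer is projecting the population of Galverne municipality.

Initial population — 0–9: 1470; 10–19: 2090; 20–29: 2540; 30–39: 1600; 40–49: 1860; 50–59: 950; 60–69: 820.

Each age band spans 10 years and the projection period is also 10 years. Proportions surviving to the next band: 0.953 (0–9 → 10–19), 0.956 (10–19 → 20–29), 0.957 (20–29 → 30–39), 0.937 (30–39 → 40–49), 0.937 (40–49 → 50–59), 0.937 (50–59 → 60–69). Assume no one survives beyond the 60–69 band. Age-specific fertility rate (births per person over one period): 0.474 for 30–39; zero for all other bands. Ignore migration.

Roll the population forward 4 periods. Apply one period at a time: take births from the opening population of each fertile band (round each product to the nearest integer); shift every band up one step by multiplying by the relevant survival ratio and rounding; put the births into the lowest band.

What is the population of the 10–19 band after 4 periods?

863

[period 1]
Births: 1600 × 0.474 = 758
10–19: 1470 × 0.953 = 1401
20–29: 2090 × 0.956 = 1998
30–39: 2540 × 0.957 = 2431
40–49: 1600 × 0.937 = 1499
50–59: 1860 × 0.937 = 1743
60–69: 950 × 0.937 = 890
→ [758, 1401, 1998, 2431, 1499, 1743, 890]
[period 2]
Births: 2431 × 0.474 = 1152
10–19: 758 × 0.953 = 722
20–29: 1401 × 0.956 = 1339
30–39: 1998 × 0.957 = 1912
40–49: 2431 × 0.937 = 2278
50–59: 1499 × 0.937 = 1405
60–69: 1743 × 0.937 = 1633
→ [1152, 722, 1339, 1912, 2278, 1405, 1633]
[period 3]
Births: 1912 × 0.474 = 906
10–19: 1152 × 0.953 = 1098
20–29: 722 × 0.956 = 690
30–39: 1339 × 0.957 = 1281
40–49: 1912 × 0.937 = 1792
50–59: 2278 × 0.937 = 2134
60–69: 1405 × 0.937 = 1316
→ [906, 1098, 690, 1281, 1792, 2134, 1316]
[period 4]
Births: 1281 × 0.474 = 607
10–19: 906 × 0.953 = 863
20–29: 1098 × 0.956 = 1050
30–39: 690 × 0.957 = 660
40–49: 1281 × 0.937 = 1200
50–59: 1792 × 0.937 = 1679
60–69: 2134 × 0.937 = 2000
→ [607, 863, 1050, 660, 1200, 1679, 2000]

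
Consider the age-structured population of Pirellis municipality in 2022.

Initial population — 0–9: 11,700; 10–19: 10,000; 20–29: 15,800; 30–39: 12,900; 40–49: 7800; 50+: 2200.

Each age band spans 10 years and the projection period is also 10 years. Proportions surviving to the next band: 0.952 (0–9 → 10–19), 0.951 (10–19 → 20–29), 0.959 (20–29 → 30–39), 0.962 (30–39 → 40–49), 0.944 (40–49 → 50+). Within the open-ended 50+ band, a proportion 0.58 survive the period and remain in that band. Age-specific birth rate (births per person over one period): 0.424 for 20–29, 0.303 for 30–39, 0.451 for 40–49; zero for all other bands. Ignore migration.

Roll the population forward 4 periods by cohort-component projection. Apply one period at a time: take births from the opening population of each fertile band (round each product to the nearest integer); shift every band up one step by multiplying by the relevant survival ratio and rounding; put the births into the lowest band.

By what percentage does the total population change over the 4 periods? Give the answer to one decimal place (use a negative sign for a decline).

36.5

[period 1]
Births: 15800 * 0.424 = 6699, 12900 * 0.303 = 3909, 7800 * 0.451 = 3518 ⇒ total 14126
10–19: 11700 * 0.952 = 11138
20–29: 10000 * 0.951 = 9510
30–39: 15800 * 0.959 = 15152
40–49: 12900 * 0.962 = 12410
50+: 7800 * 0.944 + 2200 * 0.58 = 7363 + 1276 = 8639
→ [14126, 11138, 9510, 15152, 12410, 8639]
[period 2]
Births: 9510 * 0.424 = 4032, 15152 * 0.303 = 4591, 12410 * 0.451 = 5597 ⇒ total 14220
10–19: 14126 * 0.952 = 13448
20–29: 11138 * 0.951 = 10592
30–39: 9510 * 0.959 = 9120
40–49: 15152 * 0.962 = 14576
50+: 12410 * 0.944 + 8639 * 0.58 = 11715 + 5011 = 16726
→ [14220, 13448, 10592, 9120, 14576, 16726]
[period 3]
Births: 10592 * 0.424 = 4491, 9120 * 0.303 = 2763, 14576 * 0.451 = 6574 ⇒ total 13828
10–19: 14220 * 0.952 = 13537
20–29: 13448 * 0.951 = 12789
30–39: 10592 * 0.959 = 10158
40–49: 9120 * 0.962 = 8773
50+: 14576 * 0.944 + 16726 * 0.58 = 13760 + 9701 = 23461
→ [13828, 13537, 12789, 10158, 8773, 23461]
[period 4]
Births: 12789 * 0.424 = 5423, 10158 * 0.303 = 3078, 8773 * 0.451 = 3957 ⇒ total 12458
10–19: 13828 * 0.952 = 13164
20–29: 13537 * 0.951 = 12874
30–39: 12789 * 0.959 = 12265
40–49: 10158 * 0.962 = 9772
50+: 8773 * 0.944 + 23461 * 0.58 = 8282 + 13607 = 21889
→ [12458, 13164, 12874, 12265, 9772, 21889]
Total: 60400 → 82422; change = 22022; percentage change = 36.5%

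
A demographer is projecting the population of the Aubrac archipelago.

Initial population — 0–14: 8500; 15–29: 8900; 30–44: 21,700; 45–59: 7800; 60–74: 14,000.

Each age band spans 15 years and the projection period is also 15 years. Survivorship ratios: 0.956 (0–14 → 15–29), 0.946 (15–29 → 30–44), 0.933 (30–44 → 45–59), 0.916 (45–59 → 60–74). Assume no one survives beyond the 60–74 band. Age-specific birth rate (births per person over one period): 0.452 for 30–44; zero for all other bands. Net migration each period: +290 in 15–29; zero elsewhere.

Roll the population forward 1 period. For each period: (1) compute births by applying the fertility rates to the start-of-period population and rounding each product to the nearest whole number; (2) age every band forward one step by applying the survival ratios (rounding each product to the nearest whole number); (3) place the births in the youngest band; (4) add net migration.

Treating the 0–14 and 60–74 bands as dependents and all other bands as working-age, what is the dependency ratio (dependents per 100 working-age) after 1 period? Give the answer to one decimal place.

45.7

Period 1.
Births: 21700 × 0.452 = 9808
15–29: 8500 × 0.956 = 8126
30–44: 8900 × 0.946 = 8419
45–59: 21700 × 0.933 = 20246
60–74: 7800 × 0.916 = 7145
Net migration: 15–29 + 290 → 8416
Giving 9808 / 8416 / 8419 / 20246 / 7145.
Dependents (band 0–14 + band 60–74) = 9808 + 7145 = 16953; working-age = 37081; ratio = 16953/37081 × 100 = 45.7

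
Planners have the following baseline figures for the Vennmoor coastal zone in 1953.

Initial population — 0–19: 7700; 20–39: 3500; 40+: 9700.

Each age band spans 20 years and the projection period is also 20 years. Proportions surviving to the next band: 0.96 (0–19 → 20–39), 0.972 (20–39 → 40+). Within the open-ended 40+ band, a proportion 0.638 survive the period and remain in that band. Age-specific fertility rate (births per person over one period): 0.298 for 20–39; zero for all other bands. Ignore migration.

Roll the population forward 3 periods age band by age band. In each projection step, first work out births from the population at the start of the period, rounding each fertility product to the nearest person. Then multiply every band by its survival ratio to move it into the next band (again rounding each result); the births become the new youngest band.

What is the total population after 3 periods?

11874

Period 1:
Births: 3500 × 0.298 = 1043
20–39: 7700 × 0.96 = 7392
40+: 3500 × 0.972 + 9700 × 0.638 = 3402 + 6189 = 9591
End of period: [1043, 7392, 9591]
Period 2:
Births: 7392 × 0.298 = 2203
20–39: 1043 × 0.96 = 1001
40+: 7392 × 0.972 + 9591 × 0.638 = 7185 + 6119 = 13304
End of period: [2203, 1001, 13304]
Period 3:
Births: 1001 × 0.298 = 298
20–39: 2203 × 0.96 = 2115
40+: 1001 × 0.972 + 13304 × 0.638 = 973 + 8488 = 9461
End of period: [298, 2115, 9461]
Total after period 3: 298 + 2115 + 9461 = 11874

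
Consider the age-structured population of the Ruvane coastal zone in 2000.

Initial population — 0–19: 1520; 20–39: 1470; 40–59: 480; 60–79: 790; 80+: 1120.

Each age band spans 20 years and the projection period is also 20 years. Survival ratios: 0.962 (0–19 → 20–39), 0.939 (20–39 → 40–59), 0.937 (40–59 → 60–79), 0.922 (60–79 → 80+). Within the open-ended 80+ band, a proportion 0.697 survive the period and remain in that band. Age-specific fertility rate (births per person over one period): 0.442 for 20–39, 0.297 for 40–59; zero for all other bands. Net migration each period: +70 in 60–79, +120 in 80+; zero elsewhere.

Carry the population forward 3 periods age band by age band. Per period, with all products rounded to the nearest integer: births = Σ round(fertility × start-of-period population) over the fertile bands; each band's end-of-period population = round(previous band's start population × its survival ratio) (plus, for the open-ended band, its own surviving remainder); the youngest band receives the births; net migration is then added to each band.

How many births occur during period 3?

745

(Groups numbered youngest = 1 to oldest = 5.)
Period 1.
Births: 1470 * 0.442 = 650  |  480 * 0.297 = 143 → 793
Group 2: 1520 * 0.962 = 1462
Group 3: 1470 * 0.939 = 1380
Group 4: 480 * 0.937 = 450
Group 5: 790 * 0.922 + 1120 * 0.697 = 728 + 781 = 1509
Net migration: Group 4 + 70 → 520; Group 5 + 120 → 1629
Giving 793 / 1462 / 1380 / 520 / 1629.
Period 2.
Births: 1462 * 0.442 = 646  |  1380 * 0.297 = 410 → 1056
Group 2: 793 * 0.962 = 763
Group 3: 1462 * 0.939 = 1373
Group 4: 1380 * 0.937 = 1293
Group 5: 520 * 0.922 + 1629 * 0.697 = 479 + 1135 = 1614
Net migration: Group 4 + 70 → 1363; Group 5 + 120 → 1734
Giving 1056 / 763 / 1373 / 1363 / 1734.
Period 3.
Births: 763 * 0.442 = 337  |  1373 * 0.297 = 408 → 745
Group 2: 1056 * 0.962 = 1016
Group 3: 763 * 0.939 = 716
Group 4: 1373 * 0.937 = 1287
Group 5: 1363 * 0.922 + 1734 * 0.697 = 1257 + 1209 = 2466
Net migration: Group 4 + 70 → 1357; Group 5 + 120 → 2586
Giving 745 / 1016 / 716 / 1357 / 2586.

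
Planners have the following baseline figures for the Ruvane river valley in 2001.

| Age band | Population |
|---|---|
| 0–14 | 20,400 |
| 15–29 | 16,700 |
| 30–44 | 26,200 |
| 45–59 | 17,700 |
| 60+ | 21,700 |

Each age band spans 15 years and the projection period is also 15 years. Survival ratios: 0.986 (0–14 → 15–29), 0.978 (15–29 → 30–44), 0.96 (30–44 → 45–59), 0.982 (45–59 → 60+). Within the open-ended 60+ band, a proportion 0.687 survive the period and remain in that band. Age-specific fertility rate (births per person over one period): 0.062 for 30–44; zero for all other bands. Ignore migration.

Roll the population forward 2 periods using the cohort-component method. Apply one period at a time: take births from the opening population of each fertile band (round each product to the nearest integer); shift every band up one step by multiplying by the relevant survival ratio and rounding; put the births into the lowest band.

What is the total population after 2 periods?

Let band 1 be 0–14 through band 5 = 60+.
After projecting period 1:
Births: 26200 × 0.062 = 1624
Band 2: 20400 × 0.986 = 20114
Band 3: 16700 × 0.978 = 16333
Band 4: 26200 × 0.96 = 25152
Band 5: 17700 × 0.982 + 21700 × 0.687 = 17381 + 14908 = 32289
→ [1624, 20114, 16333, 25152, 32289]
After projecting period 2:
Births: 16333 × 0.062 = 1013
Band 2: 1624 × 0.986 = 1601
Band 3: 20114 × 0.978 = 19671
Band 4: 16333 × 0.96 = 15680
Band 5: 25152 × 0.982 + 32289 × 0.687 = 24699 + 22183 = 46882
→ [1013, 1601, 19671, 15680, 46882]
Total after period 2: 1013 + 1601 + 19671 + 15680 + 46882 = 84847

84847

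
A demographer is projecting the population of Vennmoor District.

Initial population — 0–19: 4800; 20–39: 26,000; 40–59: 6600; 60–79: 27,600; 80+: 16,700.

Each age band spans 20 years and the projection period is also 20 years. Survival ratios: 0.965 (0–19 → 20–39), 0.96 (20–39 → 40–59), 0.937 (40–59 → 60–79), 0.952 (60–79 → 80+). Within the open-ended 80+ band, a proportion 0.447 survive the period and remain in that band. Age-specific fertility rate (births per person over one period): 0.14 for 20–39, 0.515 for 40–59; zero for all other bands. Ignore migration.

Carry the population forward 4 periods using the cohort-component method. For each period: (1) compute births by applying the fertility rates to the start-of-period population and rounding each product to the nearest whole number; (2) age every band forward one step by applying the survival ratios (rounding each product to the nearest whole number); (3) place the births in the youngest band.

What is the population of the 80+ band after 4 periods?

18109

Call the groups 1 to 5, youngest first.
[period 1]
Births: 26000 × 0.14 = 3640  |  6600 × 0.515 = 3399 → total 7039
Group 2: 4800 × 0.965 = 4632
Group 3: 26000 × 0.96 = 24960
Group 4: 6600 × 0.937 = 6184
Group 5: 27600 × 0.952 + 16700 × 0.447 = 26275 + 7465 = 33740
End of period: [7039, 4632, 24960, 6184, 33740]
[period 2]
Births: 4632 × 0.14 = 648  |  24960 × 0.515 = 12854 → total 13502
Group 2: 7039 × 0.965 = 6793
Group 3: 4632 × 0.96 = 4447
Group 4: 24960 × 0.937 = 23388
Group 5: 6184 × 0.952 + 33740 × 0.447 = 5887 + 15082 = 20969
End of period: [13502, 6793, 4447, 23388, 20969]
[period 3]
Births: 6793 × 0.14 = 951  |  4447 × 0.515 = 2290 → total 3241
Group 2: 13502 × 0.965 = 13029
Group 3: 6793 × 0.96 = 6521
Group 4: 4447 × 0.937 = 4167
Group 5: 23388 × 0.952 + 20969 × 0.447 = 22265 + 9373 = 31638
End of period: [3241, 13029, 6521, 4167, 31638]
[period 4]
Births: 13029 × 0.14 = 1824  |  6521 × 0.515 = 3358 → total 5182
Group 2: 3241 × 0.965 = 3128
Group 3: 13029 × 0.96 = 12508
Group 4: 6521 × 0.937 = 6110
Group 5: 4167 × 0.952 + 31638 × 0.447 = 3967 + 14142 = 18109
End of period: [5182, 3128, 12508, 6110, 18109]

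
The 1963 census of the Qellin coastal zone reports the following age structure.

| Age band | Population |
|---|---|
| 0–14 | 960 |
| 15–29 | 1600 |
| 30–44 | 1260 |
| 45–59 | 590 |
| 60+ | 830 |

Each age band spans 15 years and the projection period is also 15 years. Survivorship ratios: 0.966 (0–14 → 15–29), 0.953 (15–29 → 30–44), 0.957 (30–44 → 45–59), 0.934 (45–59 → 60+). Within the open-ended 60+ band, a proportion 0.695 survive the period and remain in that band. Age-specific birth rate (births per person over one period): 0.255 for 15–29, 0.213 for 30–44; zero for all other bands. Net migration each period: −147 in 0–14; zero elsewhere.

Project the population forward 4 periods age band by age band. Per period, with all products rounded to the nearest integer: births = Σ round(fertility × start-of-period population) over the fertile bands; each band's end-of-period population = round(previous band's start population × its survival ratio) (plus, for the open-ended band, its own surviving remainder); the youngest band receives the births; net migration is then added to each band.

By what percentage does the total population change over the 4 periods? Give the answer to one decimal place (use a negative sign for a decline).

-28.8

Numbering the groups 1..5 from youngest to oldest:
Period 1.
Births: 1600 × 0.255 = 408  |  1260 × 0.213 = 268 — total 676
Group 2: 960 × 0.966 = 927
Group 3: 1600 × 0.953 = 1525
Group 4: 1260 × 0.957 = 1206
Group 5: 590 × 0.934 + 830 × 0.695 = 551 + 577 = 1128
Net migration: Group 1 − 147 → 529
End of period: [529, 927, 1525, 1206, 1128]
Period 2.
Births: 927 × 0.255 = 236  |  1525 × 0.213 = 325 — total 561
Group 2: 529 × 0.966 = 511
Group 3: 927 × 0.953 = 883
Group 4: 1525 × 0.957 = 1459
Group 5: 1206 × 0.934 + 1128 × 0.695 = 1126 + 784 = 1910
Net migration: Group 1 − 147 → 414
End of period: [414, 511, 883, 1459, 1910]
Period 3.
Births: 511 × 0.255 = 130  |  883 × 0.213 = 188 — total 318
Group 2: 414 × 0.966 = 400
Group 3: 511 × 0.953 = 487
Group 4: 883 × 0.957 = 845
Group 5: 1459 × 0.934 + 1910 × 0.695 = 1363 + 1327 = 2690
Net migration: Group 1 − 147 → 171
End of period: [171, 400, 487, 845, 2690]
Period 4.
Births: 400 × 0.255 = 102  |  487 × 0.213 = 104 — total 206
Group 2: 171 × 0.966 = 165
Group 3: 400 × 0.953 = 381
Group 4: 487 × 0.957 = 466
Group 5: 845 × 0.934 + 2690 × 0.695 = 789 + 1870 = 2659
Net migration: Group 1 − 147 → 59
End of period: [59, 165, 381, 466, 2659]
Total: 5240 → 3730; change = -1510; percentage change = -28.8%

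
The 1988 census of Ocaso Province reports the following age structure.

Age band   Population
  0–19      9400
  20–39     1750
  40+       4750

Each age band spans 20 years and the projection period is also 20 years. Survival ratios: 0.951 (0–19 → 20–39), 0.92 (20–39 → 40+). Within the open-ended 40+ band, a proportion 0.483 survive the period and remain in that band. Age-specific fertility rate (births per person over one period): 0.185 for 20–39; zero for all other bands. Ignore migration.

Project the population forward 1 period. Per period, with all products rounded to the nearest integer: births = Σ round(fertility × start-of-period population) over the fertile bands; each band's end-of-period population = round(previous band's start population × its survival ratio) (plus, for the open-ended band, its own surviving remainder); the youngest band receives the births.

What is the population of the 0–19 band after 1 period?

Let band 1 be 0–19 through band 3 = 40+.
Period 1:
Births: 1750 * 0.185 = 324
Band 2: 9400 * 0.951 = 8939
Band 3: 1750 * 0.92 + 4750 * 0.483 = 1610 + 2294 = 3904
→ [324, 8939, 3904]

324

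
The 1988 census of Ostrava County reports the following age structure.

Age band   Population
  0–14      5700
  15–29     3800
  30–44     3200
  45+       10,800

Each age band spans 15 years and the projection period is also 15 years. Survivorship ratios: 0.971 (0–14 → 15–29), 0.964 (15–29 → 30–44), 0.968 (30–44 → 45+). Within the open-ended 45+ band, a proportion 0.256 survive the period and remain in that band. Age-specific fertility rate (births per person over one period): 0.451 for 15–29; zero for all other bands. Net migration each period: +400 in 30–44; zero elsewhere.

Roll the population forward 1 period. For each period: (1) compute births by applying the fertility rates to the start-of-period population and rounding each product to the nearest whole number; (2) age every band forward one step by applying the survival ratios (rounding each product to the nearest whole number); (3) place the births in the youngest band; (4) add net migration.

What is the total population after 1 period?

Numbering the groups 1..4 from youngest to oldest:
After projecting period 1:
Births: 3800 * 0.451 = 1714
Group 2: 5700 * 0.971 = 5535
Group 3: 3800 * 0.964 = 3663
Group 4: 3200 * 0.968 + 10800 * 0.256 = 3098 + 2765 = 5863
Net migration: Group 3 + 400 → 4063
→ [1714, 5535, 4063, 5863]
Total after period 1: 1714 + 5535 + 4063 + 5863 = 17175

17175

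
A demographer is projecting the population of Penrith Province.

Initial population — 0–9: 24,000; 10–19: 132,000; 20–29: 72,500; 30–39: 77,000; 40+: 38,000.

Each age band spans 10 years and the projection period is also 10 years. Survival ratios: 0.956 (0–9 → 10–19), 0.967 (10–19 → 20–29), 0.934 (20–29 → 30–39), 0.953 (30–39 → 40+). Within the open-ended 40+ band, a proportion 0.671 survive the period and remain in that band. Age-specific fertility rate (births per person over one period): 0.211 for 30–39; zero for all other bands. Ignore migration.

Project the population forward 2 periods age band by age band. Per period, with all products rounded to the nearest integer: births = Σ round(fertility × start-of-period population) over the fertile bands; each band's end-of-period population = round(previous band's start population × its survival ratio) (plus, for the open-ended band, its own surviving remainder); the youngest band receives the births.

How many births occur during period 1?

16247

Period 1.
Births: 77000 × 0.211 = 16247
10–19: 24000 × 0.956 = 22944
20–29: 132000 × 0.967 = 127644
30–39: 72500 × 0.934 = 67715
40+: 77000 × 0.953 + 38000 × 0.671 = 73381 + 25498 = 98879
Population now: 0–9=16247, 10–19=22944, 20–29=127644, 30–39=67715, 40+=98879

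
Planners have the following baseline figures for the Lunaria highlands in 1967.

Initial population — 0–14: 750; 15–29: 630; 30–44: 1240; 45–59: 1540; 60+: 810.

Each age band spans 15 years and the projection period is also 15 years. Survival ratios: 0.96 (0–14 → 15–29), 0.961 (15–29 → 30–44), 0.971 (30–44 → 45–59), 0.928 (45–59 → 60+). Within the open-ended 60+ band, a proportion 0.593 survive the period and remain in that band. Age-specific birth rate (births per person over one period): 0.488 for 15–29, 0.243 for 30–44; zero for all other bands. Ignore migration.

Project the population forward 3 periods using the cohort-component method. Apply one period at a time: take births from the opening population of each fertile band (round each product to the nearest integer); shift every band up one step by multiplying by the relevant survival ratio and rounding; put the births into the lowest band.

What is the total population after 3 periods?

After projecting period 1:
Births: 630 × 0.488 = 307, 1240 × 0.243 = 301 → 608
15–29: 750 × 0.96 = 720
30–44: 630 × 0.961 = 605
45–59: 1240 × 0.971 = 1204
60+: 1540 × 0.928 + 810 × 0.593 = 1429 + 480 = 1909
Giving 608 / 720 / 605 / 1204 / 1909.
After projecting period 2:
Births: 720 × 0.488 = 351, 605 × 0.243 = 147 → 498
15–29: 608 × 0.96 = 584
30–44: 720 × 0.961 = 692
45–59: 605 × 0.971 = 587
60+: 1204 × 0.928 + 1909 × 0.593 = 1117 + 1132 = 2249
Giving 498 / 584 / 692 / 587 / 2249.
After projecting period 3:
Births: 584 × 0.488 = 285, 692 × 0.243 = 168 → 453
15–29: 498 × 0.96 = 478
30–44: 584 × 0.961 = 561
45–59: 692 × 0.971 = 672
60+: 587 × 0.928 + 2249 × 0.593 = 545 + 1334 = 1879
Giving 453 / 478 / 561 / 672 / 1879.
Total after period 3: 453 + 478 + 561 + 672 + 1879 = 4043

4043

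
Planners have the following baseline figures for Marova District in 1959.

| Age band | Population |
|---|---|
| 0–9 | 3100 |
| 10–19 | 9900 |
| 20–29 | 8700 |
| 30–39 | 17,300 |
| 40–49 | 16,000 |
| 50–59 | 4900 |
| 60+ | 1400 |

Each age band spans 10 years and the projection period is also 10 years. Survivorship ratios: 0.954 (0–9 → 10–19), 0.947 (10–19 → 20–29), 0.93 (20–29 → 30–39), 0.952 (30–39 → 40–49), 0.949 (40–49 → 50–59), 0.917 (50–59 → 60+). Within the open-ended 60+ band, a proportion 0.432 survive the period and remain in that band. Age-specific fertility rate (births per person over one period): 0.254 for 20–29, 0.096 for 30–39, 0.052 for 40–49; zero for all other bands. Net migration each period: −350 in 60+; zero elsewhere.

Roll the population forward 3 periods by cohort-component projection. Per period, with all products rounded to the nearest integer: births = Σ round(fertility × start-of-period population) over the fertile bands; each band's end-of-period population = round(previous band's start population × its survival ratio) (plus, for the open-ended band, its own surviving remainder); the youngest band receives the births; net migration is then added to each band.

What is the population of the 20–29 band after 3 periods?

Call the bands 1 to 7, youngest first.
Period 1:
Births: 8700 * 0.254 = 2210, 17300 * 0.096 = 1661, 16000 * 0.052 = 832 → total 4703
Band 2: 3100 * 0.954 = 2957
Band 3: 9900 * 0.947 = 9375
Band 4: 8700 * 0.93 = 8091
Band 5: 17300 * 0.952 = 16470
Band 6: 16000 * 0.949 = 15184
Band 7: 4900 * 0.917 + 1400 * 0.432 = 4493 + 605 = 5098
Net migration: Band 7 − 350 → 4748
End of period: [4703, 2957, 9375, 8091, 16470, 15184, 4748]
Period 2:
Births: 9375 * 0.254 = 2381, 8091 * 0.096 = 777, 16470 * 0.052 = 856 → total 4014
Band 2: 4703 * 0.954 = 4487
Band 3: 2957 * 0.947 = 2800
Band 4: 9375 * 0.93 = 8719
Band 5: 8091 * 0.952 = 7703
Band 6: 16470 * 0.949 = 15630
Band 7: 15184 * 0.917 + 4748 * 0.432 = 13924 + 2051 = 15975
Net migration: Band 7 − 350 → 15625
End of period: [4014, 4487, 2800, 8719, 7703, 15630, 15625]
Period 3:
Births: 2800 * 0.254 = 711, 8719 * 0.096 = 837, 7703 * 0.052 = 401 → total 1949
Band 2: 4014 * 0.954 = 3829
Band 3: 4487 * 0.947 = 4249
Band 4: 2800 * 0.93 = 2604
Band 5: 8719 * 0.952 = 8300
Band 6: 7703 * 0.949 = 7310
Band 7: 15630 * 0.917 + 15625 * 0.432 = 14333 + 6750 = 21083
Net migration: Band 7 − 350 → 20733
End of period: [1949, 3829, 4249, 2604, 8300, 7310, 20733]

4249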